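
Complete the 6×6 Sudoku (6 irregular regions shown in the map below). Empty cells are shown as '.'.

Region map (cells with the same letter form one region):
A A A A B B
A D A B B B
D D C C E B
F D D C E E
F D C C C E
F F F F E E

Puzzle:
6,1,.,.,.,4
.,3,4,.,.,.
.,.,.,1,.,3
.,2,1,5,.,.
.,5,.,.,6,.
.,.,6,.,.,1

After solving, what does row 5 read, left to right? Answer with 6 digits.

row 3, column 1 = 4: row 3 has {1,3}; col 1 has {6}; region has {1,2,3,5} → only 4 remains.
row 3, column 2 = 6: row 3 has {1,3,4}; col 2 has {1,2,3,5}; region has {1,2,3,4,5} → only 6 remains.
row 3, column 3 = 2: row 3 has {1,3,4,6}; col 3 has {1,4,6}; region has {1,5,6} → only 2 remains.
row 3, column 5 = 5: row 3 has {1,2,3,4,6}; col 5 has {6}; region has {1} → only 5 remains.
row 4, column 1 = 3: row 4 has {1,2,5}; col 1 has {4,6}; region has {6} → only 3 remains.
row 4, column 5 = 4: row 4 has {1,2,3,5}; col 5 has {5,6}; region has {1,5} → only 4 remains.
row 4, column 6 = 6: row 4 has {1,2,3,4,5}; col 6 has {1,3,4}; region has {1,4,5} → only 6 remains.
row 5, column 3 = 3: row 5 has {5,6}; col 3 has {1,2,4,6}; region has {1,2,5,6} → only 3 remains.
row 5, column 4 = 4: row 5 has {3,5,6}; col 4 has {1,5}; region has {1,2,3,5,6} → only 4 remains.
row 5, column 6 = 2: row 5 has {3,4,5,6}; col 6 has {1,3,4,6}; region has {1,4,5,6} → only 2 remains.
row 6, column 2 = 4: row 6 has {1,6}; col 2 has {1,2,3,5,6}; region has {3,6} → only 4 remains.
row 6, column 4 = 2: row 6 has {1,4,6}; col 4 has {1,4,5}; region has {3,4,6} → only 2 remains.
row 6, column 5 = 3: row 6 has {1,2,4,6}; col 5 has {4,5,6}; region has {1,2,4,5,6} → only 3 remains.
row 1, column 3 = 5: row 1 has {1,4,6}; col 3 has {1,2,3,4,6}; region has {1,4,6} → only 5 remains.
row 1, column 4 = 3: row 1 has {1,4,5,6}; col 4 has {1,2,4,5}; region has {1,4,5,6} → only 3 remains.
row 1, column 5 = 2: row 1 has {1,3,4,5,6}; col 5 has {3,4,5,6}; region has {3,4} → only 2 remains.
row 2, column 1 = 2: row 2 has {3,4}; col 1 has {3,4,6}; region has {1,3,4,5,6} → only 2 remains.
row 2, column 4 = 6: row 2 has {2,3,4}; col 4 has {1,2,3,4,5}; region has {2,3,4} → only 6 remains.
row 2, column 5 = 1: row 2 has {2,3,4,6}; col 5 has {2,3,4,5,6}; region has {2,3,4,6} → only 1 remains.
row 2, column 6 = 5: row 2 has {1,2,3,4,6}; col 6 has {1,2,3,4,6}; region has {1,2,3,4,6} → only 5 remains.
row 5, column 1 = 1: row 5 has {2,3,4,5,6}; col 1 has {2,3,4,6}; region has {2,3,4,6} → only 1 remains.

153462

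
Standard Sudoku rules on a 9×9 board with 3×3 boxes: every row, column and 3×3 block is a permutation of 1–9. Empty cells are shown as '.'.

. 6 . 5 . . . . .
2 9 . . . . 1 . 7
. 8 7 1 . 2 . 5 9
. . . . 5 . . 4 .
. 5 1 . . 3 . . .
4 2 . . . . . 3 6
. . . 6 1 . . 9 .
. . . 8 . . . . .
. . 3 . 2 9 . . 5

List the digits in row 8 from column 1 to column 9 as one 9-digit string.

916835724

R1C3 = 4 (sole candidate).
R2C3 = 5 (sole candidate).
R3C1 = 3 (sole candidate).
R1C1 = 1 (sole candidate).
R1C5 = 9 (hidden single in row 1).
R1C6 = 7 (hidden single in row 1).
R4C2 = 3 (hidden single in row 4).
R6C6 = 1 (hidden single in row 6).
R6C7 = 5 (hidden single in row 6).
R4C9 = 1 (hidden single in row 4).
R2C4 = 3 (hidden single in column 4).
R8C5 = 3: in column 5, 3 can only go here (every other open cell in that column sees a 3).
R3C7 = 4 (hidden single in box 3).
R3C5 = 6 (sole candidate).
R2C8 = 6 (hidden single in row 2).
R5C1 = 6 (hidden single in row 5).
R4C6 = 6 (hidden single in row 4).
R9C7 = 6 (hidden single in row 9).
R8C3 = 6: in row 8, 6 can only go here (every other open cell in that row sees a 6).
R8C1 = 9: in row 8, 9 can only go here (every other open cell in that row sees a 9).
R8C6 = 5: in row 8, 5 can only go here (every other open cell in that row sees a 5).
R7C6 = 4 (sole candidate).
R9C4 = 7 (sole candidate).
R2C6 = 8 (sole candidate).
R6C4 = 9 (sole candidate).
R7C2 = 7 (sole candidate).
R9C1 = 8 (sole candidate).
R9C8 = 1 (sole candidate).
R2C5 = 4 (sole candidate).
R4C1 = 7 (sole candidate).
R4C4 = 2 (sole candidate).
R5C4 = 4 (sole candidate).
R6C3 = 8 (sole candidate).
R6C5 = 7 (sole candidate).
R7C1 = 5 (sole candidate).
R7C3 = 2 (sole candidate).
R9C2 = 4 (sole candidate).
R4C3 = 9 (sole candidate).
R4C7 = 8 (sole candidate).
R5C5 = 8 (sole candidate).
R5C9 = 2 (sole candidate).
R7C7 = 3 (sole candidate).
R7C9 = 8 (sole candidate).
R8C2 = 1: row 8 has {3,5,6,8,9}; col 2 has {2,3,4,5,6,7,8,9}; box has {2,3,4,5,6,7,8,9} → only 1 remains.
R8C9 = 4: row 8 has {1,3,5,6,8,9}; col 9 has {1,2,5,6,7,8,9}; box has {1,3,5,6,8,9} → only 4 remains.
R1C7 = 2 (sole candidate).
R1C8 = 8 (sole candidate).
R1C9 = 3 (sole candidate).
R5C8 = 7 (sole candidate).
R8C7 = 7: row 8 has {1,3,4,5,6,8,9}; col 7 has {1,2,3,4,5,6,8}; box has {1,3,4,5,6,8,9} → only 7 remains.
R8C8 = 2: row 8 has {1,3,4,5,6,7,8,9}; col 8 has {1,3,4,5,6,7,8,9}; box has {1,3,4,5,6,7,8,9} → only 2 remains.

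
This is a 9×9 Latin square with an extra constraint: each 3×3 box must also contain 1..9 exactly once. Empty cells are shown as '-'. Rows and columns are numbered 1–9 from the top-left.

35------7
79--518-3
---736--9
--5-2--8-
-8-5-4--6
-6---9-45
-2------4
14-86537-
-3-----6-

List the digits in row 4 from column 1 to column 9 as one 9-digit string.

row 2, column 8 = 2 (sole candidate).
row 3, column 2 = 1 (sole candidate).
row 3, column 8 = 5 (sole candidate).
row 4, column 2 = 7: row 4 has {2,5,8}; col 2 has {1,2,3,4,5,6,8,9}; box has {5,6,8} → only 7 remains.
row 4, column 6 = 3: row 4 has {2,5,7,8}; col 6 has {1,4,5,6,9}; box has {2,4,5,9} → only 3 remains.
row 4, column 9 = 1: row 4 has {2,3,5,7,8}; col 9 has {3,4,5,6,7,9}; box has {4,5,6,8} → only 1 remains.
row 6, column 1 = 2 (sole candidate).
row 6, column 4 = 1 (sole candidate).
row 6, column 7 = 7 (sole candidate).
row 7, column 6 = 7 (sole candidate).
row 8, column 3 = 9 (sole candidate).
row 8, column 9 = 2 (sole candidate).
row 9, column 6 = 2 (sole candidate).
row 9, column 9 = 8 (sole candidate).
row 1, column 6 = 8 (sole candidate).
row 1, column 8 = 1 (sole candidate).
row 2, column 4 = 4 (sole candidate).
row 3, column 7 = 4 (sole candidate).
row 4, column 4 = 6: row 4 has {1,2,3,5,7,8}; col 4 has {1,4,5,7,8}; box has {1,2,3,4,5,9} → only 6 remains.
row 4, column 7 = 9: row 4 has {1,2,3,5,6,7,8}; col 7 has {3,4,7,8}; box has {1,4,5,6,7,8} → only 9 remains.
row 5, column 1 = 9 (sole candidate).
row 5, column 5 = 7 (sole candidate).
row 5, column 7 = 2 (sole candidate).
row 5, column 8 = 3 (sole candidate).
row 6, column 3 = 3 (sole candidate).
row 6, column 5 = 8 (sole candidate).
row 7, column 8 = 9 (sole candidate).
row 9, column 1 = 5 (sole candidate).
row 9, column 3 = 7 (sole candidate).
row 9, column 4 = 9 (sole candidate).
row 9, column 7 = 1 (sole candidate).
row 1, column 4 = 2 (sole candidate).
row 1, column 5 = 9 (sole candidate).
row 1, column 7 = 6 (sole candidate).
row 2, column 3 = 6 (sole candidate).
row 3, column 1 = 8 (sole candidate).
row 3, column 3 = 2 (sole candidate).
row 4, column 1 = 4: row 4 has {1,2,3,5,6,7,8,9}; col 1 has {1,2,3,5,7,8,9}; box has {2,3,5,6,7,8,9} → only 4 remains.

475623981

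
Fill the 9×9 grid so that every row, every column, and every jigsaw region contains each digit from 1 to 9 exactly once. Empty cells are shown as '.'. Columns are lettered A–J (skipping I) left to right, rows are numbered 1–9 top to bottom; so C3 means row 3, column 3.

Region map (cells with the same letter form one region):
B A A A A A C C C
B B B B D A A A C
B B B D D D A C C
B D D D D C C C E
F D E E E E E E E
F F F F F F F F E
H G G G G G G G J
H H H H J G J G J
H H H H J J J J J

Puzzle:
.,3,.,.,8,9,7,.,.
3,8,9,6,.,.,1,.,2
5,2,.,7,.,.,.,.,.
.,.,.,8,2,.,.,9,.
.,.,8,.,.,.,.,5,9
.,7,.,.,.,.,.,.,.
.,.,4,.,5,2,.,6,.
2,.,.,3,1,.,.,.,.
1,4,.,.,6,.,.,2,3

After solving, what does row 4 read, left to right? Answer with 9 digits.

A1 = 4: row 1 has {3,7,8,9}; col 1 has {1,2,3,5}; region has {2,3,5,6,8,9} → only 4 remains.
H1 = 1: row 1 has {3,4,7,8,9}; col 8 has {2,5,6,9}; region has {2,7,9} → only 1 remains.
E2 = 4: row 2 has {1,2,3,6,8,9}; col 5 has {1,2,5,6,8}; region has {2,7,8} → only 4 remains.
H2 = 7: row 2 has {1,2,3,4,6,8,9}; col 8 has {1,2,5,6,9}; region has {1,3,8,9} → only 7 remains.
C3 = 1: row 3 has {2,5,7}; col 3 has {4,8,9}; region has {2,3,4,5,6,8,9} → only 1 remains.
A4 = 7: row 4 has {2,8,9}; col 1 has {1,2,3,4,5}; region has {1,2,3,4,5,6,8,9} → only 7 remains.
A5 = 6: row 5 has {5,8,9}; col 1 has {1,2,3,4,5,7}; region has {7} → only 6 remains.
B5 = 1: row 5 has {5,6,8,9}; col 2 has {2,3,4,7,8}; region has {2,4,7,8} → only 1 remains.
B7 = 9: row 7 has {2,4,5,6}; col 2 has {1,2,3,4,7,8}; region has {2,4,5,6} → only 9 remains.
D7 = 1: row 7 has {2,4,5,6,9}; col 4 has {3,6,7,8}; region has {2,4,5,6,9} → only 1 remains.
H8 = 8: row 8 has {1,2,3}; col 8 has {1,2,5,6,7,9}; region has {1,2,4,5,6,9} → only 8 remains.
F2 = 5: row 2 has {1,2,3,4,6,7,8,9}; col 6 has {2,9}; region has {1,3,7,8,9} → only 5 remains.
A7 = 8: row 7 has {1,2,4,5,6,9}; col 1 has {1,2,3,4,5,6,7}; region has {1,2,3,4} → only 8 remains.
G7 = 3: row 7 has {1,2,4,5,6,8,9}; col 7 has {1,7}; region has {1,2,4,5,6,8,9} → only 3 remains.
J7 = 7: row 7 has {1,2,3,4,5,6,8,9}; col 9 has {2,3,9}; region has {1,2,3,6} → only 7 remains.
F8 = 7: row 8 has {1,2,3,8}; col 6 has {2,5,9}; region has {1,2,3,4,5,6,8,9} → only 7 remains.
F9 = 8: row 9 has {1,2,3,4,6}; col 6 has {2,5,7,9}; region has {1,2,3,6,7} → only 8 remains.
D1 = 2: row 1 has {1,3,4,7,8,9}; col 4 has {1,3,6,7,8}; region has {1,3,5,7,8,9} → only 2 remains.
D5 = 4: row 5 has {1,5,6,8,9}; col 4 has {1,2,3,6,7,8}; region has {5,8,9} → only 4 remains.
F5 = 3: row 5 has {1,4,5,6,8,9}; col 6 has {2,5,7,8,9}; region has {4,5,8,9} → only 3 remains.
G5 = 2: row 5 has {1,3,4,5,6,8,9}; col 7 has {1,3,7}; region has {3,4,5,8,9} → only 2 remains.
A6 = 9: row 6 has {7}; col 1 has {1,2,3,4,5,6,7,8}; region has {6,7} → only 9 remains.
D6 = 5: row 6 has {7,9}; col 4 has {1,2,3,4,6,7,8}; region has {6,7,9} → only 5 remains.
E6 = 3: row 6 has {5,7,9}; col 5 has {1,2,4,5,6,8}; region has {5,6,7,9} → only 3 remains.
H6 = 4: row 6 has {3,5,7,9}; col 8 has {1,2,5,6,7,8,9}; region has {3,5,6,7,9} → only 4 remains.
D9 = 9: row 9 has {1,2,3,4,6,8}; col 4 has {1,2,3,4,5,6,7,8}; region has {1,2,3,4,8} → only 9 remains.
G9 = 5: row 9 has {1,2,3,4,6,8,9}; col 7 has {1,2,3,7}; region has {1,2,3,6,7,8} → only 5 remains.
C1 = 6: row 1 has {1,2,3,4,7,8,9}; col 3 has {1,4,8,9}; region has {1,2,3,5,7,8,9} → only 6 remains.
J1 = 5: row 1 has {1,2,3,4,6,7,8,9}; col 9 has {2,3,7,9}; region has {1,2,7,9} → only 5 remains.
E3 = 9: row 3 has {1,2,5,7}; col 5 has {1,2,3,4,5,6,8}; region has {1,2,4,7,8} → only 9 remains.
F3 = 6: row 3 has {1,2,5,7,9}; col 6 has {2,3,5,7,8,9}; region has {1,2,4,7,8,9} → only 6 remains.
G3 = 4: row 3 has {1,2,5,6,7,9}; col 7 has {1,2,3,5,7}; region has {1,2,3,5,6,7,8,9} → only 4 remains.
H3 = 3: row 3 has {1,2,4,5,6,7,9}; col 8 has {1,2,4,5,6,7,8,9}; region has {1,2,5,7,9} → only 3 remains.
J3 = 8: row 3 has {1,2,3,4,5,6,7,9}; col 9 has {2,3,5,7,9}; region has {1,2,3,5,7,9} → only 8 remains.
B4 = 5: row 4 has {2,7,8,9}; col 2 has {1,2,3,4,7,8,9}; region has {1,2,4,6,7,8,9} → only 5 remains.
C4 = 3: row 4 has {2,5,7,8,9}; col 3 has {1,4,6,8,9}; region has {1,2,4,5,6,7,8,9} → only 3 remains.
F4 = 4: row 4 has {2,3,5,7,8,9}; col 6 has {2,3,5,6,7,8,9}; region has {1,2,3,5,7,8,9} → only 4 remains.
G4 = 6: row 4 has {2,3,4,5,7,8,9}; col 7 has {1,2,3,4,5,7}; region has {1,2,3,4,5,7,8,9} → only 6 remains.
J4 = 1: row 4 has {2,3,4,5,6,7,8,9}; col 9 has {2,3,5,7,8,9}; region has {2,3,4,5,8,9} → only 1 remains.

753824691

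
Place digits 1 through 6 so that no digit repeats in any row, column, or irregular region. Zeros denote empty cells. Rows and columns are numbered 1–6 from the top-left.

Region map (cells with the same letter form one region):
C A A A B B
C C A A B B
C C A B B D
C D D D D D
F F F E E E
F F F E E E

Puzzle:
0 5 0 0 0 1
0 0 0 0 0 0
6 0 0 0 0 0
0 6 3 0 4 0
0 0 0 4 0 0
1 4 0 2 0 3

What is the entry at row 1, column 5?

6

row 3, column 3 = 4 (hidden single in row 3).
row 1, column 1 = 4 (hidden single in row 1).
row 2, column 6 = 4 (hidden single in row 2).
row 3, column 2 = 1 (hidden single in row 3).
row 4, column 4 = 1 (hidden single in row 4).
row 2, column 3 = 1 (hidden single in row 2).
row 5, column 5 = 1 (hidden single in row 5).
row 3, column 4 = 5 (hidden single in column 4).
row 3, column 6 = 2 (sole candidate).
row 4, column 6 = 5 (sole candidate).
row 5, column 6 = 6 (sole candidate).
row 6, column 5 = 5 (sole candidate).
row 3, column 5 = 3 (sole candidate).
row 4, column 1 = 2 (sole candidate).
row 6, column 3 = 6 (sole candidate).
row 1, column 3 = 2 (sole candidate).
row 1, column 5 = 6: row 1 has {1,2,4,5}; col 5 has {1,3,4,5}; region has {1,3,4,5} → only 6 remains.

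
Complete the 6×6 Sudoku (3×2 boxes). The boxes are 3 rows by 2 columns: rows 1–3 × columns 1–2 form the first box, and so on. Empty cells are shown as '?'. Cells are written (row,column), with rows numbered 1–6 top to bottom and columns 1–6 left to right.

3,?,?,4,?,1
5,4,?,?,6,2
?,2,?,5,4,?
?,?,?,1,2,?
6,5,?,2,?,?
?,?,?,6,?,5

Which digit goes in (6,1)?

2

(1,2) = 6 (sole candidate).
(1,3) = 2 (sole candidate).
(1,5) = 5 (sole candidate).
(2,4) = 3 (sole candidate).
(3,1) = 1 (sole candidate).
(3,3) = 6 (sole candidate).
(3,6) = 3 (sole candidate).
(4,1) = 4 (sole candidate).
(4,2) = 3 (sole candidate).
(4,3) = 5 (sole candidate).
(4,6) = 6 (sole candidate).
(5,6) = 4 (sole candidate).
(6,1) = 2: row 6 has {5,6}; col 1 has {1,3,4,5,6}; box has {3,4,5,6} → only 2 remains.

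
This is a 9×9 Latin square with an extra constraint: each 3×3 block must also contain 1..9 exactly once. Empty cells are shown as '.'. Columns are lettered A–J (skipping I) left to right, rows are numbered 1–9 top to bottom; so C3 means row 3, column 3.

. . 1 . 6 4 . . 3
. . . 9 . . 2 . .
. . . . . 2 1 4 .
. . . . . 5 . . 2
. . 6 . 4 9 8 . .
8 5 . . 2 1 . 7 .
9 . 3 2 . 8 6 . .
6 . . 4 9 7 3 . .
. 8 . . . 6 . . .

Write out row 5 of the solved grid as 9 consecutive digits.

F2 = 3: row 2 has {2,9}; col 6 has {1,2,4,5,6,7,8,9}; box has {2,4,6,9} → only 3 remains.
E2 = 1: in row 2, 1 can only go here (every other open cell in that row sees a 1).
E7 = 5: row 7 has {2,3,6,8,9}; col 5 has {1,2,4,6,9}; box has {2,4,6,7,8,9} → only 5 remains.
H7 = 1: row 7 has {2,3,5,6,8,9}; col 8 has {4,7}; box has {3,6} → only 1 remains.
E9 = 3: row 9 has {6,8}; col 5 has {1,2,4,5,6,9}; box has {2,4,5,6,7,8,9} → only 3 remains.
D9 = 1: row 9 has {3,6,8}; col 4 has {2,4,9}; box has {2,3,4,5,6,7,8,9} → only 1 remains.
D6 = 3: in row 6, 3 can only go here (every other open cell in that row sees a 3).
D5 = 7: row 5 has {4,6,8,9}; col 4 has {1,2,3,4,9}; box has {1,2,3,4,5,9} → only 7 remains.
E4 = 8: row 4 has {2,5}; col 5 has {1,2,3,4,5,6,9}; box has {1,2,3,4,5,7,9} → only 8 remains.
E3 = 7: row 3 has {1,2,4}; col 5 has {1,2,3,4,5,6,8,9}; box has {1,2,3,4,6,9} → only 7 remains.
D4 = 6: row 4 has {2,5,8}; col 4 has {1,2,3,4,7,9}; box has {1,2,3,4,5,7,8,9} → only 6 remains.
J6 = 6: in row 6, 6 can only go here (every other open cell in that row sees a 6).
B3 = 6: in row 3, 6 can only go here (every other open cell in that row sees a 6).
H2 = 6: in row 2, 6 can only go here (every other open cell in that row sees a 6).
A3 = 3: in row 3, 3 can only go here (every other open cell in that row sees a 3).
B8 = 1: in row 8, 1 can only go here (every other open cell in that row sees a 1).
A4 = 1: in row 4, 1 can only go here (every other open cell in that row sees a 1).
A5 = 2: row 5 has {4,6,7,8,9}; col 1 has {1,3,6,8,9}; box has {1,5,6,8} → only 2 remains.
B5 = 3: row 5 has {2,4,6,7,8,9}; col 2 has {1,5,6,8}; box has {1,2,5,6,8} → only 3 remains.
H5 = 5: row 5 has {2,3,4,6,7,8,9}; col 8 has {1,4,6,7}; box has {2,6,7,8} → only 5 remains.
J5 = 1: row 5 has {2,3,4,5,6,7,8,9}; col 9 has {2,3,6}; box has {2,5,6,7,8} → only 1 remains.

236749851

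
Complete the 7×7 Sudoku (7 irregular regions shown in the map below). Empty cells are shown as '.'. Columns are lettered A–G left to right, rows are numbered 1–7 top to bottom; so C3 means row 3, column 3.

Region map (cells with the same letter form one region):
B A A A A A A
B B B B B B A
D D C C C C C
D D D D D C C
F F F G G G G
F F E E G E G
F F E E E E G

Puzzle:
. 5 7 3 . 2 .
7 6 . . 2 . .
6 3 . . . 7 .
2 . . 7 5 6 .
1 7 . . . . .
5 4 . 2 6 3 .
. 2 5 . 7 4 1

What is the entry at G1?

A1 = 4 (sole candidate).
E1 = 1 (sole candidate).
G1 = 6: row 1 has {1,2,3,4,5,7}; col 7 has {1}; region has {1,2,3,5,7} → only 6 remains.

6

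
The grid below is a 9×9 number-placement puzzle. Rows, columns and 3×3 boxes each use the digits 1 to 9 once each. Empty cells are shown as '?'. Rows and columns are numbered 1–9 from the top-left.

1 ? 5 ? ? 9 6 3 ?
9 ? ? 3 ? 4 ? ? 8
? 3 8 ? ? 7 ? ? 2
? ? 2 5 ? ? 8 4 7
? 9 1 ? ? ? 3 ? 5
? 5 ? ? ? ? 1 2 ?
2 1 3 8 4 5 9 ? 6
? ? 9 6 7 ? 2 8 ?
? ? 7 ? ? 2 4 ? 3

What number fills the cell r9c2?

8

r1c4 = 2: row 1 has {1,3,5,6,9}; col 4 has {3,5,6,8}; box has {3,4,7,9} → only 2 remains.
r1c5 = 8: row 1 has {1,2,3,5,6,9}; col 5 has {4,7}; box has {2,3,4,7,9} → only 8 remains.
r1c9 = 4: row 1 has {1,2,3,5,6,8,9}; col 9 has {2,3,5,6,7,8}; box has {2,3,6,8} → only 4 remains.
r2c3 = 6: row 2 has {3,4,8,9}; col 3 has {1,2,3,5,7,8,9}; box has {1,3,5,8,9} → only 6 remains.
r3c1 = 4: row 3 has {2,3,7,8}; col 1 has {1,2,9}; box has {1,3,5,6,8,9} → only 4 remains.
r3c4 = 1: row 3 has {2,3,4,7,8}; col 4 has {2,3,5,6,8}; box has {2,3,4,7,8,9} → only 1 remains.
r3c7 = 5: row 3 has {1,2,3,4,7,8}; col 7 has {1,2,3,4,6,8,9}; box has {2,3,4,6,8} → only 5 remains.
r3c8 = 9: row 3 has {1,2,3,4,5,7,8}; col 8 has {2,3,4,8}; box has {2,3,4,5,6,8} → only 9 remains.
r4c2 = 6: row 4 has {2,4,5,7,8}; col 2 has {1,3,5,9}; box has {1,2,5,9} → only 6 remains.
r5c8 = 6: row 5 has {1,3,5,9}; col 8 has {2,3,4,8,9}; box has {1,2,3,4,5,7,8} → only 6 remains.
r6c3 = 4: row 6 has {1,2,5}; col 3 has {1,2,3,5,6,7,8,9}; box has {1,2,5,6,9} → only 4 remains.
r6c9 = 9: row 6 has {1,2,4,5}; col 9 has {2,3,4,5,6,7,8}; box has {1,2,3,4,5,6,7,8} → only 9 remains.
r7c8 = 7: row 7 has {1,2,3,4,5,6,8,9}; col 8 has {2,3,4,6,8,9}; box has {2,3,4,6,8,9} → only 7 remains.
r8c1 = 5: row 8 has {2,6,7,8,9}; col 1 has {1,2,4,9}; box has {1,2,3,7,9} → only 5 remains.
r8c2 = 4: row 8 has {2,5,6,7,8,9}; col 2 has {1,3,5,6,9}; box has {1,2,3,5,7,9} → only 4 remains.
r8c9 = 1: row 8 has {2,4,5,6,7,8,9}; col 9 has {2,3,4,5,6,7,8,9}; box has {2,3,4,6,7,8,9} → only 1 remains.
r9c2 = 8: row 9 has {2,3,4,7}; col 2 has {1,3,4,5,6,9}; box has {1,2,3,4,5,7,9} → only 8 remains.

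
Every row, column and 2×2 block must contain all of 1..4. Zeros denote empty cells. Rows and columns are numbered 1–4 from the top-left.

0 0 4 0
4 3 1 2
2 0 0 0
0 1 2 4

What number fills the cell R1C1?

1

R1C1 = 1: row 1 has {4}; col 1 has {2,4}; box has {3,4} → only 1 remains.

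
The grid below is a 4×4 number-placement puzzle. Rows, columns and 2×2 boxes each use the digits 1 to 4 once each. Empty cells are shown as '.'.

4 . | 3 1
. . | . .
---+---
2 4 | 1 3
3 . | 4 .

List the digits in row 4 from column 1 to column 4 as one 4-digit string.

row 1, column 2 = 2 (sole candidate).
row 2, column 1 = 1 (sole candidate).
row 2, column 2 = 3 (sole candidate).
row 2, column 3 = 2 (sole candidate).
row 2, column 4 = 4 (sole candidate).
row 4, column 2 = 1: row 4 has {3,4}; col 2 has {2,3,4}; box has {2,3,4} → only 1 remains.
row 4, column 4 = 2: row 4 has {1,3,4}; col 4 has {1,3,4}; box has {1,3,4} → only 2 remains.

3142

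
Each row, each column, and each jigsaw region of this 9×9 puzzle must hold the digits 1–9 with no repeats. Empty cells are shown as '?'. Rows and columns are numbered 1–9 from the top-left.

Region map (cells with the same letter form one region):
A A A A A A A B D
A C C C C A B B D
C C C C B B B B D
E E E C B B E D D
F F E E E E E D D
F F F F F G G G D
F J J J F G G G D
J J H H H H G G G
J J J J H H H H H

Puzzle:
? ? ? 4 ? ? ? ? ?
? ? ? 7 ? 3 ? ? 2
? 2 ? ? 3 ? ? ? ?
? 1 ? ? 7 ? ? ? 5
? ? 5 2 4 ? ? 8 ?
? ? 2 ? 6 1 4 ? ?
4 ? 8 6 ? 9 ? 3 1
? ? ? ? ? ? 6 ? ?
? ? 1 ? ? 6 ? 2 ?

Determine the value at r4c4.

3

r5c6 = 7 (sole candidate).
r7c5 = 5 (sole candidate).
r7c2 = 7 (sole candidate).
r7c7 = 2 (sole candidate).
r1c9 = 3 (hidden single in row 1).
r3c9 = 7 (hidden single in row 3).
r6c9 = 9 (sole candidate).
r8c9 = 8 (sole candidate).
r9c9 = 4 (sole candidate).
r5c9 = 6 (sole candidate).
r8c6 = 5 (sole candidate).
r8c8 = 7 (sole candidate).
r4c8 = 4 (sole candidate).
r6c8 = 5 (sole candidate).
r4c6 = 2 (hidden single in row 4).
r1c6 = 8 (sole candidate).
r3c6 = 4 (sole candidate).
r5c1 = 1 (hidden single in row 5).
r6c1 = 7 (hidden single in row 6).
r8c1 = 2 (hidden single in row 8).
r8c2 = 4 (hidden single in row 8).
r1c5 = 2 (hidden single in row 1).
r2c3 = 4 (hidden single in row 2).
r9c7 = 7 (hidden single in row 9).
r1c3 = 7 (hidden single in row 1).
r9c5 = 8 (hidden single in row 9).
r1c7 = 1 (hidden single in region A).
r4c4 = 3: in region C, 3 can only go here (every other open cell in that region sees a 3).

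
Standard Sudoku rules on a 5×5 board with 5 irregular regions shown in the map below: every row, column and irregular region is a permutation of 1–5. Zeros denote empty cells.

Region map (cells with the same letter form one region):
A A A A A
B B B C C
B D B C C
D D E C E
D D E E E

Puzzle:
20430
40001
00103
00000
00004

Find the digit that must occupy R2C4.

R1C5 = 5 (sole candidate).
R3C1 = 5 (sole candidate).
R4C5 = 2 (sole candidate).
R1C2 = 1 (sole candidate).
R2C4 = 5: in row 2, 5 can only go here (every other open cell in that row sees a 5).

5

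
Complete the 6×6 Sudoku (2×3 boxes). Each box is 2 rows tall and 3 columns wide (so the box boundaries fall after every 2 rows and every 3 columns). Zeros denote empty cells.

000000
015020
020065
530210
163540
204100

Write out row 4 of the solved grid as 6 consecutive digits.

r1c2 = 4 (sole candidate).
r3c1 = 4 (sole candidate).
r3c3 = 1 (sole candidate).
r3c4 = 3 (sole candidate).
r4c3 = 6: row 4 has {1,2,3,5}; col 3 has {1,3,4,5}; box has {1,2,3,4,5} → only 6 remains.
r4c6 = 4: row 4 has {1,2,3,5,6}; col 6 has {5}; box has {1,2,3,5,6} → only 4 remains.

536214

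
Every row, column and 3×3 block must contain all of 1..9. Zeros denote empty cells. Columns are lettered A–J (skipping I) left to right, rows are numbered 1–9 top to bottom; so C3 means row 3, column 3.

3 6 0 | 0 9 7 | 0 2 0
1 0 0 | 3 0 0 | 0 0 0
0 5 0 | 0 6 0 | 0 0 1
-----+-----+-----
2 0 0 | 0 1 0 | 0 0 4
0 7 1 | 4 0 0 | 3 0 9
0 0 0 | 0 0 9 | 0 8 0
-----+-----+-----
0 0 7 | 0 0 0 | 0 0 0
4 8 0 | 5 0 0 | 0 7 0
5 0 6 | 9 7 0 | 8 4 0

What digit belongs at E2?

A6 = 6 (sole candidate).
A7 = 9 (sole candidate).
A5 = 8 (sole candidate).
A3 = 7 (sole candidate).
D1 = 1 (hidden single in row 1).
H3 = 3 (hidden single in row 3).
G6 = 1 (hidden single in row 6).
F8 = 1 (hidden single in row 8).
G8 = 9 (hidden single in row 8).
G3 = 4 (sole candidate).
G1 = 5 (sole candidate).
J1 = 8 (sole candidate).
C1 = 4 (sole candidate).
C3 = 9 (hidden single in row 3).
B2 = 2 (sole candidate).
C2 = 8 (sole candidate).
H2 = 9 (hidden single in row 2).
B4 = 9 (hidden single in row 4).
B6 = 4 (hidden single in row 6).
J8 = 6 (hidden single in row 8).
J2 = 7 (sole candidate).
G7 = 2 (sole candidate).
J9 = 3 (sole candidate).
G2 = 6 (sole candidate).
G4 = 7 (sole candidate).
J7 = 5 (sole candidate).
B9 = 1 (sole candidate).
F9 = 2 (sole candidate).
F3 = 8 (sole candidate).
J6 = 2 (sole candidate).
B7 = 3 (sole candidate).
H7 = 1 (sole candidate).
C8 = 2 (sole candidate).
E8 = 3 (sole candidate).
D3 = 2 (sole candidate).
D6 = 7 (sole candidate).
E6 = 5 (sole candidate).
E2 = 4: row 2 has {1,2,3,6,7,8,9}; col 5 has {1,3,5,6,7,9}; box has {1,2,3,6,7,8,9} → only 4 remains.

4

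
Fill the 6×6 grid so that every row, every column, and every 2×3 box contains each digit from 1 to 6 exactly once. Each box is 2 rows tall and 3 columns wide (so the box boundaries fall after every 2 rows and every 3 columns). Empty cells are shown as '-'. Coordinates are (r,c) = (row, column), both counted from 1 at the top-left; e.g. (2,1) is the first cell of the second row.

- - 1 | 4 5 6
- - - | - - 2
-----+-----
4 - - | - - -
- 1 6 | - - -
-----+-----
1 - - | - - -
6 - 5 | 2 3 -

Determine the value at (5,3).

3

(2,5) = 1 (sole candidate).
(6,2) = 4 (sole candidate).
(6,6) = 1 (sole candidate).
(2,4) = 3 (sole candidate).
(4,4) = 5 (sole candidate).
(5,4) = 6 (sole candidate).
(5,5) = 4 (sole candidate).
(5,6) = 5 (sole candidate).
(2,1) = 5 (sole candidate).
(2,2) = 6 (sole candidate).
(2,3) = 4 (sole candidate).
(3,4) = 1 (sole candidate).
(3,6) = 3 (sole candidate).
(4,5) = 2 (sole candidate).
(4,6) = 4 (sole candidate).
(3,3) = 2 (sole candidate).
(3,5) = 6 (sole candidate).
(4,1) = 3 (sole candidate).
(5,3) = 3: row 5 has {1,4,5,6}; col 3 has {1,2,4,5,6}; box has {1,4,5,6} → only 3 remains.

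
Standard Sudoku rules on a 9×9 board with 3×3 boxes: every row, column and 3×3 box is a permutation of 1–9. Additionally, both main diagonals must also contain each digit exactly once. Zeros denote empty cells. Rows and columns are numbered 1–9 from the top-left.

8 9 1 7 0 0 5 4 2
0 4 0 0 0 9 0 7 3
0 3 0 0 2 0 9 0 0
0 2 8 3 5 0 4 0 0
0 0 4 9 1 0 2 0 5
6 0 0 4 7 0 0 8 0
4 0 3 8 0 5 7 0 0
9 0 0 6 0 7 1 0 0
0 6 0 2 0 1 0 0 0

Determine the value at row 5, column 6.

8

row 4, column 6 = 6 (sole candidate).
row 5, column 2 = 7 (sole candidate).
row 5, column 6 = 8: row 5 has {1,2,4,5,7,9}; col 6 has {1,5,6,7,9}; box has {1,3,4,5,6,7,9} → only 8 remains.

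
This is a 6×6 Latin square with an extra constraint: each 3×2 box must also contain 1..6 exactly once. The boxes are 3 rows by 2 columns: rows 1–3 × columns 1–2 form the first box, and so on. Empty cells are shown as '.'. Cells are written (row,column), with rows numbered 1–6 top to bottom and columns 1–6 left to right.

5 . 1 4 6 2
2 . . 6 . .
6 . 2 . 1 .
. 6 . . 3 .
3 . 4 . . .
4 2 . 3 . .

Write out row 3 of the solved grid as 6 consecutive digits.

642513

(1,2) = 3 (sole candidate).
(3,2) = 4: row 3 has {1,2,6}; col 2 has {2,3,6}; box has {2,3,5,6} → only 4 remains.
(3,4) = 5: row 3 has {1,2,4,6}; col 4 has {3,4,6}; box has {1,2,4,6} → only 5 remains.
(3,6) = 3: row 3 has {1,2,4,5,6}; col 6 has {2}; box has {1,2,6} → only 3 remains.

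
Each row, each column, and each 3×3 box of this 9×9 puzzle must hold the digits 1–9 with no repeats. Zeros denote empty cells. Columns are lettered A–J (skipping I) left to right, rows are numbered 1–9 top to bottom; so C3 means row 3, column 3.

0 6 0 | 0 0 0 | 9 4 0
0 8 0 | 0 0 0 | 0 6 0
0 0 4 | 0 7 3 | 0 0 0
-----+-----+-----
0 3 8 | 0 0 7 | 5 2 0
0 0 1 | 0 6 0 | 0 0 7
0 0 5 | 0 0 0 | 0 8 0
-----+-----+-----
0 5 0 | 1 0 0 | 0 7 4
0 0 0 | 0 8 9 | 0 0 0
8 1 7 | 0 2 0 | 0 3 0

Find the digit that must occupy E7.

3

H5 = 9: row 5 has {1,6,7}; col 8 has {2,3,4,6,7,8}; box has {2,5,7,8} → only 9 remains.
E7 = 3: row 7 has {1,4,5,7}; col 5 has {2,6,7,8}; box has {1,2,8,9} → only 3 remains.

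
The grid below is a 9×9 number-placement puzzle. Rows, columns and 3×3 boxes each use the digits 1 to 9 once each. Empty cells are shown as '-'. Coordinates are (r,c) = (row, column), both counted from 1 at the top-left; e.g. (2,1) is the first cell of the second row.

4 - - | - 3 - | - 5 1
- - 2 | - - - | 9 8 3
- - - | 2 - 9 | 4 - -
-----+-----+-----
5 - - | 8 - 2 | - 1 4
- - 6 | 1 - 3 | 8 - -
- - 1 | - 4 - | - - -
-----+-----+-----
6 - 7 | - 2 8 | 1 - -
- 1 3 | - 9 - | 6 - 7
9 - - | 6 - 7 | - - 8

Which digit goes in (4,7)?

(1,4) = 7: row 1 has {1,3,4,5}; col 4 has {1,2,6,8}; box has {2,3,9} → only 7 remains.
(1,6) = 6: row 1 has {1,3,4,5,7}; col 6 has {2,3,7,8,9}; box has {2,3,7,9} → only 6 remains.
(1,7) = 2: row 1 has {1,3,4,5,6,7}; col 7 has {1,4,6,8,9}; box has {1,3,4,5,8,9} → only 2 remains.
(3,9) = 6: row 3 has {2,4,9}; col 9 has {1,3,4,7,8}; box has {1,2,3,4,5,8,9} → only 6 remains.
(4,3) = 9: row 4 has {1,2,4,5,8}; col 3 has {1,2,3,6,7}; box has {1,5,6} → only 9 remains.
(6,6) = 5: row 6 has {1,4}; col 6 has {2,3,6,7,8,9}; box has {1,2,3,4,8} → only 5 remains.
(8,6) = 4: row 8 has {1,3,6,7,9}; col 6 has {2,3,5,6,7,8,9}; box has {2,6,7,8,9} → only 4 remains.
(8,8) = 2: row 8 has {1,3,4,6,7,9}; col 8 has {1,5,8}; box has {1,6,7,8} → only 2 remains.
(1,3) = 8: row 1 has {1,2,3,4,5,6,7}; col 3 has {1,2,3,6,7,9}; box has {2,4} → only 8 remains.
(2,6) = 1: row 2 has {2,3,8,9}; col 6 has {2,3,4,5,6,7,8,9}; box has {2,3,6,7,9} → only 1 remains.
(3,3) = 5: row 3 has {2,4,6,9}; col 3 has {1,2,3,6,7,8,9}; box has {2,4,8} → only 5 remains.
(3,5) = 8: row 3 has {2,4,5,6,9}; col 5 has {2,3,4,9}; box has {1,2,3,6,7,9} → only 8 remains.
(3,8) = 7: row 3 has {2,4,5,6,8,9}; col 8 has {1,2,5,8}; box has {1,2,3,4,5,6,8,9} → only 7 remains.
(5,5) = 7: row 5 has {1,3,6,8}; col 5 has {2,3,4,8,9}; box has {1,2,3,4,5,8} → only 7 remains.
(5,8) = 9: row 5 has {1,3,6,7,8}; col 8 has {1,2,5,7,8}; box has {1,4,8} → only 9 remains.
(6,4) = 9: row 6 has {1,4,5}; col 4 has {1,2,6,7,8}; box has {1,2,3,4,5,7,8} → only 9 remains.
(6,9) = 2: row 6 has {1,4,5,9}; col 9 has {1,3,4,6,7,8}; box has {1,4,8,9} → only 2 remains.
(8,1) = 8: row 8 has {1,2,3,4,6,7,9}; col 1 has {4,5,6,9}; box has {1,3,6,7,9} → only 8 remains.
(8,4) = 5: row 8 has {1,2,3,4,6,7,8,9}; col 4 has {1,2,6,7,8,9}; box has {2,4,6,7,8,9} → only 5 remains.
(9,3) = 4: row 9 has {6,7,8,9}; col 3 has {1,2,3,5,6,7,8,9}; box has {1,3,6,7,8,9} → only 4 remains.
(9,5) = 1: row 9 has {4,6,7,8,9}; col 5 has {2,3,4,7,8,9}; box has {2,4,5,6,7,8,9} → only 1 remains.
(9,8) = 3: row 9 has {1,4,6,7,8,9}; col 8 has {1,2,5,7,8,9}; box has {1,2,6,7,8} → only 3 remains.
(1,2) = 9: row 1 has {1,2,3,4,5,6,7,8}; col 2 has {1}; box has {2,4,5,8} → only 9 remains.
(2,1) = 7: row 2 has {1,2,3,8,9}; col 1 has {4,5,6,8,9}; box has {2,4,5,8,9} → only 7 remains.
(2,2) = 6: row 2 has {1,2,3,7,8,9}; col 2 has {1,9}; box has {2,4,5,7,8,9} → only 6 remains.
(2,4) = 4: row 2 has {1,2,3,6,7,8,9}; col 4 has {1,2,5,6,7,8,9}; box has {1,2,3,6,7,8,9} → only 4 remains.
(2,5) = 5: row 2 has {1,2,3,4,6,7,8,9}; col 5 has {1,2,3,4,7,8,9}; box has {1,2,3,4,6,7,8,9} → only 5 remains.
(3,2) = 3: row 3 has {2,4,5,6,7,8,9}; col 2 has {1,6,9}; box has {2,4,5,6,7,8,9} → only 3 remains.
(4,2) = 7: row 4 has {1,2,4,5,8,9}; col 2 has {1,3,6,9}; box has {1,5,6,9} → only 7 remains.
(4,5) = 6: row 4 has {1,2,4,5,7,8,9}; col 5 has {1,2,3,4,5,7,8,9}; box has {1,2,3,4,5,7,8,9} → only 6 remains.
(4,7) = 3: row 4 has {1,2,4,5,6,7,8,9}; col 7 has {1,2,4,6,8,9}; box has {1,2,4,8,9} → only 3 remains.

3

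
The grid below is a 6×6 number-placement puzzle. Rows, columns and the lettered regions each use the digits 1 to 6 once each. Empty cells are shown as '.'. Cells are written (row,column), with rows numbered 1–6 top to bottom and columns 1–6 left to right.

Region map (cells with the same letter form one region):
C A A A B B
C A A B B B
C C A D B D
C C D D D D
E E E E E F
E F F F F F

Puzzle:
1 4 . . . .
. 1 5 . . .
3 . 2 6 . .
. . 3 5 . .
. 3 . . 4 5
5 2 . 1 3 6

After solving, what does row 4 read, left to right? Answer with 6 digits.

463521

(1,3) = 6: row 1 has {1,4}; col 3 has {2,3,5}; region has {1,2,4,5} → only 6 remains.
(1,4) = 3: row 1 has {1,4,6}; col 4 has {1,5,6}; region has {1,2,4,5,6} → only 3 remains.
(1,6) = 2: row 1 has {1,3,4,6}; col 6 has {5,6}; region has {} → only 2 remains.
(2,4) = 4: row 2 has {1,5}; col 4 has {1,3,5,6}; region has {2} → only 4 remains.
(2,5) = 6: row 2 has {1,4,5}; col 5 has {3,4}; region has {2,4} → only 6 remains.
(2,6) = 3: row 2 has {1,4,5,6}; col 6 has {2,5,6}; region has {2,4,6} → only 3 remains.
(3,2) = 5: row 3 has {2,3,6}; col 2 has {1,2,3,4}; region has {1,3} → only 5 remains.
(3,5) = 1: row 3 has {2,3,5,6}; col 5 has {3,4,6}; region has {2,3,4,6} → only 1 remains.
(3,6) = 4: row 3 has {1,2,3,5,6}; col 6 has {2,3,5,6}; region has {3,5,6} → only 4 remains.
(4,2) = 6: row 4 has {3,5}; col 2 has {1,2,3,4,5}; region has {1,3,5} → only 6 remains.
(4,5) = 2: row 4 has {3,5,6}; col 5 has {1,3,4,6}; region has {3,4,5,6} → only 2 remains.
(4,6) = 1: row 4 has {2,3,5,6}; col 6 has {2,3,4,5,6}; region has {2,3,4,5,6} → only 1 remains.
(5,3) = 1: row 5 has {3,4,5}; col 3 has {2,3,5,6}; region has {3,4,5} → only 1 remains.
(5,4) = 2: row 5 has {1,3,4,5}; col 4 has {1,3,4,5,6}; region has {1,3,4,5} → only 2 remains.
(6,3) = 4: row 6 has {1,2,3,5,6}; col 3 has {1,2,3,5,6}; region has {1,2,3,5,6} → only 4 remains.
(1,5) = 5: row 1 has {1,2,3,4,6}; col 5 has {1,2,3,4,6}; region has {1,2,3,4,6} → only 5 remains.
(2,1) = 2: row 2 has {1,3,4,5,6}; col 1 has {1,3,5}; region has {1,3,5,6} → only 2 remains.
(4,1) = 4: row 4 has {1,2,3,5,6}; col 1 has {1,2,3,5}; region has {1,2,3,5,6} → only 4 remains.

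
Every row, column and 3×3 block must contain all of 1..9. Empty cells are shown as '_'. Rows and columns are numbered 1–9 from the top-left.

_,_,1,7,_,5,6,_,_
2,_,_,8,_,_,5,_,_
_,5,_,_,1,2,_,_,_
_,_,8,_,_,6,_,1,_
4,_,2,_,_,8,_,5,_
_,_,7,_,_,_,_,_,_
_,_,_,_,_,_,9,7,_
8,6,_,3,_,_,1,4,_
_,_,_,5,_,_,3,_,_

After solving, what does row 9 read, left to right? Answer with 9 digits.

R5C7 = 7: row 5 has {2,4,5,8}; col 7 has {1,3,5,6,9}; box has {1,5} → only 7 remains.
R2C9 = 1: in row 2, 1 can only go here (every other open cell in that row sees a 1).
R2C2 = 7: in row 2, 7 can only go here (every other open cell in that row sees a 7).
R3C9 = 7: in row 3, 7 can only go here (every other open cell in that row sees a 7).
R4C5 = 7: in row 4, 7 can only go here (every other open cell in that row sees a 7).
R4C1 = 5: in row 4, 5 can only go here (every other open cell in that row sees a 5).
R5C9 = 6: in row 5, 6 can only go here (every other open cell in that row sees a 6).
R6C5 = 5: in row 6, 5 can only go here (every other open cell in that row sees a 5).
R6C1 = 6: in row 6, 6 can only go here (every other open cell in that row sees a 6).
R8C6 = 7: in row 8, 7 can only go here (every other open cell in that row sees a 7).
R9C1 = 7: in row 9, 7 can only go here (every other open cell in that row sees a 7).
R7C1 = 1: in column 1, 1 can only go here (every other open cell in that column sees a 1).
R7C6 = 4: row 7 has {1,7,9}; col 6 has {2,5,6,7,8}; box has {3,5,7} → only 4 remains.
R9C6 = 1: in row 9, 1 can only go here (every other open cell in that row sees a 1).
R1C2 = 8: in column 2, 8 can only go here (every other open cell in that column sees an 8).
R9C2 = 4: in column 2, 4 can only go here (every other open cell in that column sees a 4).
R9C3 = 9: row 9 has {1,3,4,5,7}; col 3 has {1,2,7,8}; box has {1,4,6,7,8} → only 9 remains.
R8C3 = 5: row 8 has {1,3,4,6,7,8}; col 3 has {1,2,7,8,9}; box has {1,4,6,7,8,9} → only 5 remains.
R8C9 = 2: row 8 has {1,3,4,5,6,7,8}; col 9 has {1,6,7}; box has {1,3,4,7,9} → only 2 remains.
R9C9 = 8: row 9 has {1,3,4,5,7,9}; col 9 has {1,2,6,7}; box has {1,2,3,4,7,9} → only 8 remains.
R7C3 = 3: row 7 has {1,4,7,9}; col 3 has {1,2,5,7,8,9}; box has {1,4,5,6,7,8,9} → only 3 remains.
R7C9 = 5: row 7 has {1,3,4,7,9}; col 9 has {1,2,6,7,8}; box has {1,2,3,4,7,8,9} → only 5 remains.
R8C5 = 9: row 8 has {1,2,3,4,5,6,7,8}; col 5 has {1,5,7}; box has {1,3,4,5,7} → only 9 remains.
R9C8 = 6: row 9 has {1,3,4,5,7,8,9}; col 8 has {1,4,5,7}; box has {1,2,3,4,5,7,8,9} → only 6 remains.
R5C5 = 3: row 5 has {2,4,5,6,7,8}; col 5 has {1,5,7,9}; box has {5,6,7,8} → only 3 remains.
R6C6 = 9: row 6 has {5,6,7}; col 6 has {1,2,4,5,6,7,8}; box has {3,5,6,7,8} → only 9 remains.
R7C2 = 2: row 7 has {1,3,4,5,7,9}; col 2 has {4,5,6,7,8}; box has {1,3,4,5,6,7,8,9} → only 2 remains.
R7C4 = 6: row 7 has {1,2,3,4,5,7,9}; col 4 has {3,5,7,8}; box has {1,3,4,5,7,9} → only 6 remains.
R7C5 = 8: row 7 has {1,2,3,4,5,6,7,9}; col 5 has {1,3,5,7,9}; box has {1,3,4,5,6,7,9} → only 8 remains.
R9C5 = 2: row 9 has {1,3,4,5,6,7,8,9}; col 5 has {1,3,5,7,8,9}; box has {1,3,4,5,6,7,8,9} → only 2 remains.

749521368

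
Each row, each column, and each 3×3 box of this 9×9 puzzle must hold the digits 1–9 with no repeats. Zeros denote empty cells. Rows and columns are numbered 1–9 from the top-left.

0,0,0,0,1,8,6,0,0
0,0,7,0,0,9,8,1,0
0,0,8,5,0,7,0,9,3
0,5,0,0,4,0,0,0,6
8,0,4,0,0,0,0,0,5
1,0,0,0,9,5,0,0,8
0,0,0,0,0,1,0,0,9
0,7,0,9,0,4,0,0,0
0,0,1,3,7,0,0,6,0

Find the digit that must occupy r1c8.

5

r9c6 = 2 (sole candidate).
r9c9 = 4 (sole candidate).
r2c9 = 2 (sole candidate).
r3c7 = 4 (sole candidate).
r4c6 = 3 (sole candidate).
r5c6 = 6 (sole candidate).
r8c9 = 1 (sole candidate).
r9c7 = 5 (sole candidate).
r1c9 = 7 (sole candidate).
r5c5 = 2 (sole candidate).
r6c4 = 7 (sole candidate).
r9c1 = 9 (sole candidate).
r9c2 = 8 (sole candidate).
r1c8 = 5: row 1 has {1,6,7,8}; col 8 has {1,6,9}; box has {1,2,3,4,6,7,8,9} → only 5 remains.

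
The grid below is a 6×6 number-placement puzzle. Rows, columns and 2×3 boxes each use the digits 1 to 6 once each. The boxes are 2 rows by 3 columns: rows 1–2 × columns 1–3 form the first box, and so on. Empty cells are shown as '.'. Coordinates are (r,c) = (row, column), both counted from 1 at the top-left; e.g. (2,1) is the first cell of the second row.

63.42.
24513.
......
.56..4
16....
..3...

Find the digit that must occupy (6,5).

4

(1,3) = 1: row 1 has {2,3,4,6}; col 3 has {3,5,6}; box has {2,3,4,5,6} → only 1 remains.
(1,6) = 5: row 1 has {1,2,3,4,6}; col 6 has {4}; box has {1,2,3,4} → only 5 remains.
(2,6) = 6: row 2 has {1,2,3,4,5}; col 6 has {4,5}; box has {1,2,3,4,5} → only 6 remains.
(4,1) = 3: row 4 has {4,5,6}; col 1 has {1,2,6}; box has {5,6} → only 3 remains.
(4,4) = 2: row 4 has {3,4,5,6}; col 4 has {1,4}; box has {4} → only 2 remains.
(4,5) = 1: row 4 has {2,3,4,5,6}; col 5 has {2,3}; box has {2,4} → only 1 remains.
(6,2) = 2: row 6 has {3}; col 2 has {3,4,5,6}; box has {1,3,6} → only 2 remains.
(6,6) = 1: row 6 has {2,3}; col 6 has {4,5,6}; box has {} → only 1 remains.
(3,1) = 4: row 3 has {}; col 1 has {1,2,3,6}; box has {3,5,6} → only 4 remains.
(3,2) = 1: row 3 has {4}; col 2 has {2,3,4,5,6}; box has {3,4,5,6} → only 1 remains.
(3,3) = 2: row 3 has {1,4}; col 3 has {1,3,5,6}; box has {1,3,4,5,6} → only 2 remains.
(3,6) = 3: row 3 has {1,2,4}; col 6 has {1,4,5,6}; box has {1,2,4} → only 3 remains.
(5,3) = 4: row 5 has {1,6}; col 3 has {1,2,3,5,6}; box has {1,2,3,6} → only 4 remains.
(5,5) = 5: row 5 has {1,4,6}; col 5 has {1,2,3}; box has {1} → only 5 remains.
(5,6) = 2: row 5 has {1,4,5,6}; col 6 has {1,3,4,5,6}; box has {1,5} → only 2 remains.
(6,1) = 5: row 6 has {1,2,3}; col 1 has {1,2,3,4,6}; box has {1,2,3,4,6} → only 5 remains.
(6,4) = 6: row 6 has {1,2,3,5}; col 4 has {1,2,4}; box has {1,2,5} → only 6 remains.
(6,5) = 4: row 6 has {1,2,3,5,6}; col 5 has {1,2,3,5}; box has {1,2,5,6} → only 4 remains.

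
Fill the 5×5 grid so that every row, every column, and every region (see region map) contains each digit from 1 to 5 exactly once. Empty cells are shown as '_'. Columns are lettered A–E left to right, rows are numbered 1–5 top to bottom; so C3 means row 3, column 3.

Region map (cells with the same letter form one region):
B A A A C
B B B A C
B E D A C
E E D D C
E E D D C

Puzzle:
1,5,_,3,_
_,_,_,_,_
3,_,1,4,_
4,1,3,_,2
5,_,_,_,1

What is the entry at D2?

C1 = 2 (sole candidate).
E1 = 4 (sole candidate).
A2 = 2 (sole candidate).
B2 = 4 (sole candidate).
C2 = 5 (sole candidate).
D2 = 1: row 2 has {2,4,5}; col 4 has {3,4}; region has {2,3,4,5} → only 1 remains.

1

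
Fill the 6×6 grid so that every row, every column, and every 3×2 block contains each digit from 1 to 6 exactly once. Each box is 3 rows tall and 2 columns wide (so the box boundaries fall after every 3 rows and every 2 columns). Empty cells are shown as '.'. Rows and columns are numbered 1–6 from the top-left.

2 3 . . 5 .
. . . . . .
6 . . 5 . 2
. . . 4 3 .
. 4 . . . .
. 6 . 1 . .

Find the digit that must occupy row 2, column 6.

3

row 1, column 4 = 6 (sole candidate).
row 3, column 2 = 1 (sole candidate).
row 3, column 5 = 4 (sole candidate).
row 6, column 5 = 2 (sole candidate).
row 1, column 6 = 1 (sole candidate).
row 2, column 2 = 5 (sole candidate).
row 2, column 5 = 6 (sole candidate).
row 2, column 6 = 3: row 2 has {5,6}; col 6 has {1,2}; box has {1,2,4,5,6} → only 3 remains.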